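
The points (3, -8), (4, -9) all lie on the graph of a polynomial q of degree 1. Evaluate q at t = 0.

-5

Write q(t) = at + b. Substituting each data point gives a linear system:
  3a + b = -8
  4a + b = -9
Solving the system yields a = -1, b = -5.
So q(t) = -t - 5.
Then q(0) = -5.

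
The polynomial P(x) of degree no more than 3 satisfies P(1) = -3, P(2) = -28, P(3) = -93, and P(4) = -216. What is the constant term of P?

Write P(x) = ax^3 + bx^2 + cx + d. Substituting each data point gives a linear system:
  a + b + c + d = -3
  8a + 4b + 2c + d = -28
  27a + 9b + 3c + d = -93
  64a + 16b + 4c + d = -216
Solving the system yields a = -3, b = -2, c = 2, d = 0.
So P(x) = -3x^3 - 2x^2 + 2x.
The constant term is 0.

0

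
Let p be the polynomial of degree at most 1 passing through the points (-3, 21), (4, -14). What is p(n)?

Write p(n) = an + b. Substituting each data point gives a linear system:
  -3a + b = 21
  4a + b = -14
Solving the system yields a = -5, b = 6.
So p(n) = -5n + 6.
Check: p(-3) = 21. ✓

p(n) = -5n + 6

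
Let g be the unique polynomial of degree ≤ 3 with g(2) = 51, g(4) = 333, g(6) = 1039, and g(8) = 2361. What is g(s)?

Write g(s) = as^3 + bs^2 + cs + d. Substituting each data point gives a linear system:
  8a + 4b + 2c + d = 51
  64a + 16b + 4c + d = 333
  216a + 36b + 6c + d = 1039
  512a + 64b + 8c + d = 2361
Solving the system yields a = 4, b = 5, c = -1, d = 1.
So g(s) = 4s^3 + 5s^2 - s + 1.
Check: g(2) = 51. ✓

g(s) = 4s^3 + 5s^2 - s + 1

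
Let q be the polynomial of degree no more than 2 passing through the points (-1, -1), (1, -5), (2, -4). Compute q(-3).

11

Using the Lagrange interpolation formula with nodes -1, 1, 2:
  L_0(u) = (u - 1)(u - 2) / 6
  L_1(u) = (u + 1)(u - 2) / -2
  L_2(u) = (u + 1)(u - 1) / 3
Then q(u) = -1·L_0(u) - 5·L_1(u) - 4·L_2(u).
Expanding and collecting terms gives q(u) = u^2 - 2u - 4.
Evaluating at u = -3: q(-3) = 11.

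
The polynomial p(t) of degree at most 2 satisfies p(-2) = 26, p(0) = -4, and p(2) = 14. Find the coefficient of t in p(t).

Write p(t) = at^2 + bt + c. Substituting each data point gives a linear system:
  4a - 2b + c = 26
  c = -4
  4a + 2b + c = 14
Solving the system yields a = 6, b = -3, c = -4.
So p(t) = 6t^2 - 3t - 4.
The coefficient of t is -3.

-3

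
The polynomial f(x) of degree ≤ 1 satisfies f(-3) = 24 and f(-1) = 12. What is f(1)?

Write f(x) = ax + b. Substituting each data point gives a linear system:
  -3a + b = 24
  -a + b = 12
Solving the system yields a = -6, b = 6.
So f(x) = -6x + 6.
Then f(1) = 0.

0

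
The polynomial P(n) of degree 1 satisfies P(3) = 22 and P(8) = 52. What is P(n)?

Using the Lagrange interpolation formula with nodes 3, 8:
  L_0(n) = (n - 8) / -5
  L_1(n) = (n - 3) / 5
Then P(n) = 22·L_0(n) + 52·L_1(n).
Expanding and collecting terms gives P(n) = 6n + 4.
Check: P(3) = 22. ✓

P(n) = 6n + 4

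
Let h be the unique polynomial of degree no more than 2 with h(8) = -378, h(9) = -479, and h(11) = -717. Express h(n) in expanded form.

h(n) = -6n^2 + n - 2

Write h(n) = an^2 + bn + c. Substituting each data point gives a linear system:
  64a + 8b + c = -378
  81a + 9b + c = -479
  121a + 11b + c = -717
Solving the system yields a = -6, b = 1, c = -2.
So h(n) = -6n² + n - 2.
Check: h(8) = -378. ✓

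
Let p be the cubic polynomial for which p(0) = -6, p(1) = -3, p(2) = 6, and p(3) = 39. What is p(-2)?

-66

Write p(u) = au^3 + bu^2 + cu + d. Substituting each data point gives a linear system:
  d = -6
  a + b + c + d = -3
  8a + 4b + 2c + d = 6
  27a + 9b + 3c + d = 39
Solving the system yields a = 3, b = -6, c = 6, d = -6.
So p(u) = 3u^3 - 6u^2 + 6u - 6.
Then p(-2) = -66.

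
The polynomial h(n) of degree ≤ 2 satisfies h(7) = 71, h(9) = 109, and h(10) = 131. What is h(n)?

Write h(n) = an^2 + bn + c. Substituting each data point gives a linear system:
  49a + 7b + c = 71
  81a + 9b + c = 109
  100a + 10b + c = 131
Solving the system yields a = 1, b = 3, c = 1.
So h(n) = n² + 3n + 1.
Check: h(7) = 71. ✓

h(n) = n^2 + 3n + 1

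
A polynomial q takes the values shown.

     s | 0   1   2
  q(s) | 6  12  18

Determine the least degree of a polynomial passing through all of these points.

Forward differences of the values at s = 0, 1, 2:
  q  : 6  12  18
  Δ  : 6  6
  Δ^2: 0
The first differences are constant (6) and nonzero, while all higher differences vanish, so the minimal degree is 1.

1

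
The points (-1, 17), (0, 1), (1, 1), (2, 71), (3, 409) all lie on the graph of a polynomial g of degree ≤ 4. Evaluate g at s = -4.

1781

Write g(s) = as^4 + bs^3 + cs^2 + ds + e. Substituting each data point gives a linear system:
  a - b + c - d + e = 17
  e = 1
  a + b + c + d + e = 1
  16a + 8b + 4c + 2d + e = 71
  81a + 27b + 9c + 3d + e = 409
Solving the system yields a = 6, b = -3, c = 2, d = -5, e = 1.
So g(s) = 6s^4 - 3s^3 + 2s^2 - 5s + 1.
Then g(-4) = 1781.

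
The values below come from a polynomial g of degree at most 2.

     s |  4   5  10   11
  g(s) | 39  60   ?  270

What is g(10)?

225

The 3 known points determine the degree-2 polynomial uniquely.
Write g(s) = as^2 + bs + c. Substituting each data point gives a linear system:
  16a + 4b + c = 39
  25a + 5b + c = 60
  121a + 11b + c = 270
Solving the system yields a = 2, b = 3, c = -5.
So g(s) = 2s² + 3s - 5.
Then g(10) = 225.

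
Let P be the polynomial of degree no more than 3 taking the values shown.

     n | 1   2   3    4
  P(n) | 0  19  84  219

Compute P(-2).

Using the Lagrange interpolation formula with nodes 1, 2, 3, 4:
  L_0(n) = (n - 2)(n - 3)(n - 4) / -6
  L_1(n) = (n - 1)(n - 3)(n - 4) / 2
  L_2(n) = (n - 1)(n - 2)(n - 4) / -2
  L_3(n) = (n - 1)(n - 2)(n - 3) / 6
Then P(n) = 0·L_0(n) + 19·L_1(n) + 84·L_2(n) + 219·L_3(n).
Expanding and collecting terms gives P(n) = 4n^3 - n^2 - 6n + 3.
Evaluating at n = -2: P(-2) = -21.

-21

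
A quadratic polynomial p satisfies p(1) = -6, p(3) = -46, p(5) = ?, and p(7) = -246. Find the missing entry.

-126

On equispaced nodes a degree-2 polynomial has vanishing third forward difference, so
  - p(1) + 3·p(3) - 3·p(5) + p(7) = 0.
Substituting the known values and solving for p(5):
  -3·p(5) = 378
  p(5) = -126.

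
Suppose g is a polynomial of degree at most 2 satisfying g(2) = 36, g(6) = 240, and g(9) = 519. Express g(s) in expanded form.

Write g(s) = as^2 + bs + c. Substituting each data point gives a linear system:
  4a + 2b + c = 36
  36a + 6b + c = 240
  81a + 9b + c = 519
Solving the system yields a = 6, b = 3, c = 6.
So g(s) = 6s² + 3s + 6.
Check: g(6) = 240. ✓

g(s) = 6s^2 + 3s + 6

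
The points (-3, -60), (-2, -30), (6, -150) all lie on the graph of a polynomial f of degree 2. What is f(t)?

Write f(t) = at^2 + bt + c. Substituting each data point gives a linear system:
  9a - 3b + c = -60
  4a - 2b + c = -30
  36a + 6b + c = -150
Solving the system yields a = -5, b = 5, c = 0.
So f(t) = -5t^2 + 5t.
Check: f(-3) = -60. ✓

f(t) = -5t^2 + 5t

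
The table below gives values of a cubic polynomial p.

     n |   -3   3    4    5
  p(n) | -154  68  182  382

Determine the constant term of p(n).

Write p(n) = an^3 + bn^2 + cn + d. Substituting each data point gives a linear system:
  -27a + 9b - 3c + d = -154
  27a + 9b + 3c + d = 68
  64a + 16b + 4c + d = 182
  125a + 25b + 5c + d = 382
Solving the system yields a = 4, b = -5, c = 1, d = 2.
So p(n) = 4n^3 - 5n^2 + n + 2.
The constant term is 2.

2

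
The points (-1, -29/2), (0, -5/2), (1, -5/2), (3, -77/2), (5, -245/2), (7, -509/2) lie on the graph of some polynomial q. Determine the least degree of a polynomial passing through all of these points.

Divided differences on the nodes -1, 0, 1, 3, 5, 7:
  order 0: -29/2  -5/2  -5/2  -77/2  -245/2  -509/2
  order 1: 12  0  -18  -42  -66
  order 2: -6  -6  -6  -6
  order 3: 0  0  0
  order 4: 0  0
  order 5: 0
The order-2 divided differences are all -6 (nonzero) and every higher order vanishes, so the data lies on a polynomial of degree exactly 2.

2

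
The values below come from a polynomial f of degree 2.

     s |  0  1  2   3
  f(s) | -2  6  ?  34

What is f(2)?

On equispaced nodes a degree-2 polynomial has vanishing third forward difference, so
  - f(0) + 3·f(1) - 3·f(2) + f(3) = 0.
Substituting the known values and solving for f(2):
  -3·f(2) = -54
  f(2) = 18.

18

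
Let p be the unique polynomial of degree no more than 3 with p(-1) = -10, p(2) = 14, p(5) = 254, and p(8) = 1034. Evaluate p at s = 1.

-2

Write p(s) = as^3 + bs^2 + cs + d. Substituting each data point gives a linear system:
  -a + b - c + d = -10
  8a + 4b + 2c + d = 14
  125a + 25b + 5c + d = 254
  512a + 64b + 8c + d = 1034
Solving the system yields a = 2, b = 0, c = 2, d = -6.
So p(s) = 2s³ + 2s - 6.
Then p(1) = -2.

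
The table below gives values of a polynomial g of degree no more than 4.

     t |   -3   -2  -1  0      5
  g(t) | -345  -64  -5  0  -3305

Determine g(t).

Write g(t) = at^4 + bt^3 + ct^2 + dt + e. Substituting each data point gives a linear system:
  81a - 27b + 9c - 3d + e = -345
  16a - 8b + 4c - 2d + e = -64
  a - b + c - d + e = -5
  e = 0
  625a + 125b + 25c + 5d + e = -3305
Solving the system yields a = -5, b = -2, c = 2, d = 4, e = 0.
So g(t) = -5t^4 - 2t^3 + 2t^2 + 4t.
Check: g(-2) = -64. ✓

g(t) = -5t^4 - 2t^3 + 2t^2 + 4t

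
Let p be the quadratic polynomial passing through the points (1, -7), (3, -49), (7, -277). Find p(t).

p(t) = -6t^2 + 3t - 4

Using the Lagrange interpolation formula with nodes 1, 3, 7:
  L_0(t) = (t - 3)(t - 7) / 12
  L_1(t) = (t - 1)(t - 7) / -8
  L_2(t) = (t - 1)(t - 3) / 24
Then p(t) = -7·L_0(t) - 49·L_1(t) - 277·L_2(t).
Expanding and collecting terms gives p(t) = -6t² + 3t - 4.
Check: p(1) = -7. ✓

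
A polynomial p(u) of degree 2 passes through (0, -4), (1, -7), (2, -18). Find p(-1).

Write p(u) = au^2 + bu + c. Substituting each data point gives a linear system:
  c = -4
  a + b + c = -7
  4a + 2b + c = -18
Solving the system yields a = -4, b = 1, c = -4.
So p(u) = -4u² + u - 4.
Then p(-1) = -9.

-9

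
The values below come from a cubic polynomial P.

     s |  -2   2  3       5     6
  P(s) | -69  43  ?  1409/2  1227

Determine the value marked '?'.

The 4 known points determine the degree-3 polynomial uniquely.
Write P(s) = as^3 + bs^2 + cs + d. Substituting each data point gives a linear system:
  -8a + 4b - 2c + d = -69
  8a + 4b + 2c + d = 43
  125a + 25b + 5c + d = 1409/2
  216a + 36b + 6c + d = 1227
Solving the system yields a = 6, b = -5/2, c = 4, d = -3.
So P(s) = 6s^3 - (5/2)s^2 + 4s - 3.
Then P(3) = 297/2.

297/2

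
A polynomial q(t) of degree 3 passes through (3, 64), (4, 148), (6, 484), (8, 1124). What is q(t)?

q(t) = 2t^3 + 2t^2 - 4t + 4

Using the Lagrange interpolation formula with nodes 3, 4, 6, 8:
  L_0(t) = (t - 4)(t - 6)(t - 8) / -15
  L_1(t) = (t - 3)(t - 6)(t - 8) / 8
  L_2(t) = (t - 3)(t - 4)(t - 8) / -12
  L_3(t) = (t - 3)(t - 4)(t - 6) / 40
Then q(t) = 64·L_0(t) + 148·L_1(t) + 484·L_2(t) + 1124·L_3(t).
Expanding and collecting terms gives q(t) = 2t^3 + 2t^2 - 4t + 4.
Check: q(8) = 1124. ✓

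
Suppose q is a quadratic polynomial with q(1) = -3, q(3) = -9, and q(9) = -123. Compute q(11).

-193

Write q(x) = ax^2 + bx + c. Substituting each data point gives a linear system:
  a + b + c = -3
  9a + 3b + c = -9
  81a + 9b + c = -123
Solving the system yields a = -2, b = 5, c = -6.
So q(x) = -2x^2 + 5x - 6.
Then q(11) = -193.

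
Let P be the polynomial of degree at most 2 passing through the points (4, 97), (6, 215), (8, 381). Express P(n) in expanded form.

Using the Lagrange interpolation formula with nodes 4, 6, 8:
  L_0(n) = (n - 6)(n - 8) / 8
  L_1(n) = (n - 4)(n - 8) / -4
  L_2(n) = (n - 4)(n - 6) / 8
Then P(n) = 97·L_0(n) + 215·L_1(n) + 381·L_2(n).
Expanding and collecting terms gives P(n) = 6n² - n + 5.
Check: P(6) = 215. ✓

P(n) = 6n^2 - n + 5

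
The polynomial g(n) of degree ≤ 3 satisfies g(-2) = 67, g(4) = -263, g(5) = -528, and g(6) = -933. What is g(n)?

g(n) = -5n^3 + 5n^2 - 5n - 3

Using the Lagrange interpolation formula with nodes -2, 4, 5, 6:
  L_0(n) = (n - 4)(n - 5)(n - 6) / -336
  L_1(n) = (n + 2)(n - 5)(n - 6) / 12
  L_2(n) = (n + 2)(n - 4)(n - 6) / -7
  L_3(n) = (n + 2)(n - 4)(n - 5) / 16
Then g(n) = 67·L_0(n) - 263·L_1(n) - 528·L_2(n) - 933·L_3(n).
Expanding and collecting terms gives g(n) = -5n^3 + 5n^2 - 5n - 3.
Check: g(4) = -263. ✓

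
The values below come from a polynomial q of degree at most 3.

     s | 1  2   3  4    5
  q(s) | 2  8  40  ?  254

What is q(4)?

The 4 known points determine the degree-3 polynomial uniquely.
Write q(s) = as^3 + bs^2 + cs + d. Substituting each data point gives a linear system:
  a + b + c + d = 2
  8a + 4b + 2c + d = 8
  27a + 9b + 3c + d = 40
  125a + 25b + 5c + d = 254
Solving the system yields a = 3, b = -5, c = 0, d = 4.
So q(s) = 3s^3 - 5s^2 + 4.
Then q(4) = 116.

116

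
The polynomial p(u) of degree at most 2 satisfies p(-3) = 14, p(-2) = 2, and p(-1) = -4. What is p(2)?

14

Using the Lagrange interpolation formula with nodes -3, -2, -1:
  L_0(u) = (u + 2)(u + 1) / 2
  L_1(u) = (u + 3)(u + 1) / -1
  L_2(u) = (u + 3)(u + 2) / 2
Then p(u) = 14·L_0(u) + 2·L_1(u) - 4·L_2(u).
Expanding and collecting terms gives p(u) = 3u² + 3u - 4.
Evaluating at u = 2: p(2) = 14.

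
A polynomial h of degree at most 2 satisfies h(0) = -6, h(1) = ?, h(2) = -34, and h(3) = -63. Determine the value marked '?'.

The 3 known points determine the degree-2 polynomial uniquely.
Write h(x) = ax^2 + bx + c. Substituting each data point gives a linear system:
  c = -6
  4a + 2b + c = -34
  9a + 3b + c = -63
Solving the system yields a = -5, b = -4, c = -6.
So h(x) = -5x² - 4x - 6.
Then h(1) = -15.

-15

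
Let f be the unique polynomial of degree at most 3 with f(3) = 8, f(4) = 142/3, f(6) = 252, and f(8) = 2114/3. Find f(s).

f(s) = 2s^3 - 5s^2 + (1/3)s - 2

Using the Lagrange interpolation formula with nodes 3, 4, 6, 8:
  L_0(s) = (s - 4)(s - 6)(s - 8) / -15
  L_1(s) = (s - 3)(s - 6)(s - 8) / 8
  L_2(s) = (s - 3)(s - 4)(s - 8) / -12
  L_3(s) = (s - 3)(s - 4)(s - 6) / 40
Then f(s) = 8·L_0(s) + 142/3·L_1(s) + 252·L_2(s) + 2114/3·L_3(s).
Expanding and collecting terms gives f(s) = 2s^3 - 5s^2 + (1/3)s - 2.
Check: f(8) = 2114/3. ✓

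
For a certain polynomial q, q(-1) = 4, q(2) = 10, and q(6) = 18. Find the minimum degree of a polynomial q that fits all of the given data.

1

Divided differences on the nodes -1, 2, 6:
  order 0: 4  10  18
  order 1: 2  2
  order 2: 0
The order-1 divided differences are all 2 (nonzero) and every higher order vanishes, so the data lies on a polynomial of degree exactly 1.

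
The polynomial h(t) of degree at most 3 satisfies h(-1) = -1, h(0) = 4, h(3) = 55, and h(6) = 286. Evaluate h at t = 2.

Using the Lagrange interpolation formula with nodes -1, 0, 3, 6:
  L_0(t) = t(t - 3)(t - 6) / -28
  L_1(t) = (t + 1)(t - 3)(t - 6) / 18
  L_2(t) = (t + 1)t(t - 6) / -36
  L_3(t) = (t + 1)t(t - 3) / 126
Then h(t) = -1·L_0(t) + 4·L_1(t) + 55·L_2(t) + 286·L_3(t).
Expanding and collecting terms gives h(t) = t³ + t² + 5t + 4.
Evaluating at t = 2: h(2) = 26.

26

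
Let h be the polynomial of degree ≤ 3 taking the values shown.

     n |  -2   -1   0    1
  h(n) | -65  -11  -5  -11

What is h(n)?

Write h(n) = an^3 + bn^2 + cn + d. Substituting each data point gives a linear system:
  -8a + 4b - 2c + d = -65
  -a + b - c + d = -11
  d = -5
  a + b + c + d = -11
Solving the system yields a = 6, b = -6, c = -6, d = -5.
So h(n) = 6n^3 - 6n^2 - 6n - 5.
Check: h(-1) = -11. ✓

h(n) = 6n^3 - 6n^2 - 6n - 5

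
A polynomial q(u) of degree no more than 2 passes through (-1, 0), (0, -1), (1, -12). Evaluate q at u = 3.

-64

Using the Lagrange interpolation formula with nodes -1, 0, 1:
  L_0(u) = u(u - 1) / 2
  L_1(u) = (u + 1)(u - 1) / -1
  L_2(u) = (u + 1)u / 2
Then q(u) = 0·L_0(u) - 1·L_1(u) - 12·L_2(u).
Expanding and collecting terms gives q(u) = -5u^2 - 6u - 1.
Evaluating at u = 3: q(3) = -64.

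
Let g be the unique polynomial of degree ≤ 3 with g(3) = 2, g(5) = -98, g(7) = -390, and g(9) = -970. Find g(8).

-638

Using the Lagrange interpolation formula with nodes 3, 5, 7, 9:
  L_0(s) = (s - 5)(s - 7)(s - 9) / -48
  L_1(s) = (s - 3)(s - 7)(s - 9) / 16
  L_2(s) = (s - 3)(s - 5)(s - 9) / -16
  L_3(s) = (s - 3)(s - 5)(s - 7) / 48
Then g(s) = 2·L_0(s) - 98·L_1(s) - 390·L_2(s) - 970·L_3(s).
Expanding and collecting terms gives g(s) = -2s^3 + 6s^2 + 2.
Evaluating at s = 8: g(8) = -638.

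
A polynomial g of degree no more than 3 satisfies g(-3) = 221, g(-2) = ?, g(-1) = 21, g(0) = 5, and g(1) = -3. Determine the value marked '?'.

The 4 known points determine the degree-3 polynomial uniquely.
Write g(u) = au^3 + bu^2 + cu + d. Substituting each data point gives a linear system:
  -27a + 9b - 3c + d = 221
  -a + b - c + d = 21
  d = 5
  a + b + c + d = -3
Solving the system yields a = -6, b = 4, c = -6, d = 5.
So g(u) = -6u³ + 4u² - 6u + 5.
Then g(-2) = 81.

81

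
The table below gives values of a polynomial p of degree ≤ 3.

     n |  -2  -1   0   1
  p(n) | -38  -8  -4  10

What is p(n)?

p(n) = 6n^3 + 5n^2 + 3n - 4

Using the Lagrange interpolation formula with nodes -2, -1, 0, 1:
  L_0(n) = (n + 1)n(n - 1) / -6
  L_1(n) = (n + 2)n(n - 1) / 2
  L_2(n) = (n + 2)(n + 1)(n - 1) / -2
  L_3(n) = (n + 2)(n + 1)n / 6
Then p(n) = -38·L_0(n) - 8·L_1(n) - 4·L_2(n) + 10·L_3(n).
Expanding and collecting terms gives p(n) = 6n^3 + 5n^2 + 3n - 4.
Check: p(-2) = -38. ✓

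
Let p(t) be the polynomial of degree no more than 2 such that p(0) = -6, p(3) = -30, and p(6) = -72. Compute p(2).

-20

Forward differences of the values at t = 0, 3, 6:
  p  : -6  -30  -72
  Δ  : -24  -42
  Δ^2: -18
The second differences are constant, confirming degree 2.
Interpolating (Newton forward form) and evaluating at t = 2 gives p(2) = -20.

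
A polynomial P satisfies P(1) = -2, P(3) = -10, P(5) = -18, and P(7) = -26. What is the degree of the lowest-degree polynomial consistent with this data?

Forward differences of the values at t = 1, 3, 5, 7:
  P  : -2  -10  -18  -26
  Δ  : -8  -8  -8
  Δ^2: 0  0
  Δ^3: 0
The first differences are constant (-8) and nonzero, while all higher differences vanish, so the minimal degree is 1.

1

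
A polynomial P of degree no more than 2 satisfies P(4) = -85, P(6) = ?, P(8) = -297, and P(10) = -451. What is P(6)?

-175

On equispaced nodes a degree-2 polynomial has vanishing third forward difference, so
  - P(4) + 3·P(6) - 3·P(8) + P(10) = 0.
Substituting the known values and solving for P(6):
  3·P(6) = -525
  P(6) = -175.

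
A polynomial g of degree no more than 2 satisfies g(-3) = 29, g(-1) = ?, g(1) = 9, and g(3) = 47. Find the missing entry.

3

The 3 known points determine the degree-2 polynomial uniquely.
Write g(n) = an^2 + bn + c. Substituting each data point gives a linear system:
  9a - 3b + c = 29
  a + b + c = 9
  9a + 3b + c = 47
Solving the system yields a = 4, b = 3, c = 2.
So g(n) = 4n^2 + 3n + 2.
Then g(-1) = 3.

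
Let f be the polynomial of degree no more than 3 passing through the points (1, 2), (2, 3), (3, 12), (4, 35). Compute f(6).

Using the Lagrange interpolation formula with nodes 1, 2, 3, 4:
  L_0(s) = (s - 2)(s - 3)(s - 4) / -6
  L_1(s) = (s - 1)(s - 3)(s - 4) / 2
  L_2(s) = (s - 1)(s - 2)(s - 4) / -2
  L_3(s) = (s - 1)(s - 2)(s - 3) / 6
Then f(s) = 2·L_0(s) + 3·L_1(s) + 12·L_2(s) + 35·L_3(s).
Expanding and collecting terms gives f(s) = s^3 - 2s^2 + 3.
Evaluating at s = 6: f(6) = 147.

147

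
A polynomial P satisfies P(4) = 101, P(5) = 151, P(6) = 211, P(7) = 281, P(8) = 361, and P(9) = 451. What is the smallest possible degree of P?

Forward differences of the values at u = 4, 5, 6, 7, 8, 9:
  P  : 101  151  211  281  361  451
  Δ  : 50  60  70  80  90
  Δ^2: 10  10  10  10
  Δ^3: 0  0  0
  Δ^4: 0  0
  Δ^5: 0
The second differences are constant (10) and nonzero, while all higher differences vanish, so the minimal degree is 2.

2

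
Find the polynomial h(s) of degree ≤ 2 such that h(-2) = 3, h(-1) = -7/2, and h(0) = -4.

Write h(s) = as^2 + bs + c. Substituting each data point gives a linear system:
  4a - 2b + c = 3
  a - b + c = -7/2
  c = -4
Solving the system yields a = 3, b = 5/2, c = -4.
So h(s) = 3s^2 + (5/2)s - 4.
Check: h(-2) = 3. ✓

h(s) = 3s^2 + (5/2)s - 4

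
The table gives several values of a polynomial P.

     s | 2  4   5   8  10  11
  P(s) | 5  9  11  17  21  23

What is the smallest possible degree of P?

1

Divided differences on the nodes 2, 4, 5, 8, 10, 11:
  order 0: 5  9  11  17  21  23
  order 1: 2  2  2  2  2
  order 2: 0  0  0  0
  order 3: 0  0  0
  order 4: 0  0
  order 5: 0
The order-1 divided differences are all 2 (nonzero) and every higher order vanishes, so the data lies on a polynomial of degree exactly 1.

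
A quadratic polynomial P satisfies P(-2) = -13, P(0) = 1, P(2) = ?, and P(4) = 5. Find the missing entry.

The 3 known points determine the degree-2 polynomial uniquely.
Write P(n) = an^2 + bn + c. Substituting each data point gives a linear system:
  4a - 2b + c = -13
  c = 1
  16a + 4b + c = 5
Solving the system yields a = -1, b = 5, c = 1.
So P(n) = -n^2 + 5n + 1.
Then P(2) = 7.

7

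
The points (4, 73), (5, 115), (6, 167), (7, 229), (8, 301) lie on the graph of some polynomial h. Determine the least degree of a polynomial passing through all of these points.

2

Forward differences of the values at u = 4, 5, 6, 7, 8:
  h  : 73  115  167  229  301
  Δ  : 42  52  62  72
  Δ^2: 10  10  10
  Δ^3: 0  0
  Δ^4: 0
The second differences are constant (10) and nonzero, while all higher differences vanish, so the minimal degree is 2.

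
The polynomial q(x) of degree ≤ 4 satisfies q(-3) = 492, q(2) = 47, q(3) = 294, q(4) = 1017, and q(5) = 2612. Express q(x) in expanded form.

Write q(x) = ax^4 + bx^3 + cx^2 + dx + e. Substituting each data point gives a linear system:
  81a - 27b + 9c - 3d + e = 492
  16a + 8b + 4c + 2d + e = 47
  81a + 27b + 9c + 3d + e = 294
  256a + 64b + 16c + 4d + e = 1017
  625a + 125b + 25c + 5d + e = 2612
Solving the system yields a = 5, b = -4, c = -1, d = 3, e = -3.
So q(x) = 5x^4 - 4x^3 - x^2 + 3x - 3.
Check: q(2) = 47. ✓

q(x) = 5x^4 - 4x^3 - x^2 + 3x - 3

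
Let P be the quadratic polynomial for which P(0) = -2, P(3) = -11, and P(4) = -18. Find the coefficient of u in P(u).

0

Write P(u) = au^2 + bu + c. Substituting each data point gives a linear system:
  c = -2
  9a + 3b + c = -11
  16a + 4b + c = -18
Solving the system yields a = -1, b = 0, c = -2.
So P(u) = -u^2 - 2.
The coefficient of u is 0.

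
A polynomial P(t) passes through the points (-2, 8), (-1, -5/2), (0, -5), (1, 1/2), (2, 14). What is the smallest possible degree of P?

Forward differences of the values at t = -2, -1, 0, 1, 2:
  P  : 8  -5/2  -5  1/2  14
  Δ  : -21/2  -5/2  11/2  27/2
  Δ^2: 8  8  8
  Δ^3: 0  0
  Δ^4: 0
The second differences are constant (8) and nonzero, while all higher differences vanish, so the minimal degree is 2.

2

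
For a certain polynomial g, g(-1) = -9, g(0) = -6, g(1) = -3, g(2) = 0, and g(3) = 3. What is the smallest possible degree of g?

1

Forward differences of the values at x = -1, 0, 1, 2, 3:
  g  : -9  -6  -3  0  3
  Δ  : 3  3  3  3
  Δ^2: 0  0  0
  Δ^3: 0  0
  Δ^4: 0
The first differences are constant (3) and nonzero, while all higher differences vanish, so the minimal degree is 1.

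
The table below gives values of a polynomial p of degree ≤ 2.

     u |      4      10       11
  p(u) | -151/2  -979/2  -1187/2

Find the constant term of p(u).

Write p(u) = au^2 + bu + c. Substituting each data point gives a linear system:
  16a + 4b + c = -151/2
  100a + 10b + c = -979/2
  121a + 11b + c = -1187/2
Solving the system yields a = -5, b = 1, c = 1/2.
So p(u) = -5u² + u + 1/2.
The constant term is 1/2.

1/2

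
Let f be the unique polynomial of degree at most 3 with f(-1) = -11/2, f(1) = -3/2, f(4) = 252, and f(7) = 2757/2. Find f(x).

f(x) = 4x^3 + (1/2)x^2 - 2x - 4

Write f(x) = ax^3 + bx^2 + cx + d. Substituting each data point gives a linear system:
  -a + b - c + d = -11/2
  a + b + c + d = -3/2
  64a + 16b + 4c + d = 252
  343a + 49b + 7c + d = 2757/2
Solving the system yields a = 4, b = 1/2, c = -2, d = -4.
So f(x) = 4x³ + (1/2)x² - 2x - 4.
Check: f(-1) = -11/2. ✓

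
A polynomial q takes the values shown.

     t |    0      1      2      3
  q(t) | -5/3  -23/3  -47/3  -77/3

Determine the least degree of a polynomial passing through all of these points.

2

Forward differences of the values at t = 0, 1, 2, 3:
  q  : -5/3  -23/3  -47/3  -77/3
  Δ  : -6  -8  -10
  Δ^2: -2  -2
  Δ^3: 0
The second differences are constant (-2) and nonzero, while all higher differences vanish, so the minimal degree is 2.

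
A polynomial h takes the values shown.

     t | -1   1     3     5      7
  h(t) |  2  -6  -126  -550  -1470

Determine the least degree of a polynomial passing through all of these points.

3

Forward differences of the values at t = -1, 1, 3, 5, 7:
  h  : 2  -6  -126  -550  -1470
  Δ  : -8  -120  -424  -920
  Δ^2: -112  -304  -496
  Δ^3: -192  -192
  Δ^4: 0
The third differences are constant (-192) and nonzero, while all higher differences vanish, so the minimal degree is 3.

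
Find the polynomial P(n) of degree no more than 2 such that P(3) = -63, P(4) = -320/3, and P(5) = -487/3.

P(n) = -6n^2 - (5/3)n - 4

Write P(n) = an^2 + bn + c. Substituting each data point gives a linear system:
  9a + 3b + c = -63
  16a + 4b + c = -320/3
  25a + 5b + c = -487/3
Solving the system yields a = -6, b = -5/3, c = -4.
So P(n) = -6n^2 - (5/3)n - 4.
Check: P(3) = -63. ✓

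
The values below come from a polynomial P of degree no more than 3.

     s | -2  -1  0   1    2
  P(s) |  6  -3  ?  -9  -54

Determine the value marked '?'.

The 4 known points determine the degree-3 polynomial uniquely.
Write P(s) = as^3 + bs^2 + cs + d. Substituting each data point gives a linear system:
  -8a + 4b - 2c + d = 6
  -a + b - c + d = -3
  a + b + c + d = -9
  8a + 4b + 2c + d = -54
Solving the system yields a = -4, b = -6, c = 1, d = 0.
So P(s) = -4s^3 - 6s^2 + s.
Then P(0) = 0.

0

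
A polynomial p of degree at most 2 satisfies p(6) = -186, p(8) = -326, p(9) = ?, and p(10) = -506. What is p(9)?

-411

The 3 known points determine the degree-2 polynomial uniquely.
Write p(u) = au^2 + bu + c. Substituting each data point gives a linear system:
  36a + 6b + c = -186
  64a + 8b + c = -326
  100a + 10b + c = -506
Solving the system yields a = -5, b = 0, c = -6.
So p(u) = -5u^2 - 6.
Then p(9) = -411.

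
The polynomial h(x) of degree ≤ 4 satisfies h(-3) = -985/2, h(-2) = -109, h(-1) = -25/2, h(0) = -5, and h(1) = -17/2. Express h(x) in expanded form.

h(x) = -5x^4 + 3x^3 - (1/2)x^2 - x - 5

Write h(x) = ax^4 + bx^3 + cx^2 + dx + e. Substituting each data point gives a linear system:
  81a - 27b + 9c - 3d + e = -985/2
  16a - 8b + 4c - 2d + e = -109
  a - b + c - d + e = -25/2
  e = -5
  a + b + c + d + e = -17/2
Solving the system yields a = -5, b = 3, c = -1/2, d = -1, e = -5.
So h(x) = -5x⁴ + 3x³ - (1/2)x² - x - 5.
Check: h(0) = -5. ✓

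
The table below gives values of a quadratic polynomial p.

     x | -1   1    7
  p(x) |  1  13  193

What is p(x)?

p(x) = 3x^2 + 6x + 4

Write p(x) = ax^2 + bx + c. Substituting each data point gives a linear system:
  a - b + c = 1
  a + b + c = 13
  49a + 7b + c = 193
Solving the system yields a = 3, b = 6, c = 4.
So p(x) = 3x^2 + 6x + 4.
Check: p(-1) = 1. ✓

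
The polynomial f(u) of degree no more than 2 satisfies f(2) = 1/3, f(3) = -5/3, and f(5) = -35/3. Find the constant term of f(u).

Write f(u) = au^2 + bu + c. Substituting each data point gives a linear system:
  4a + 2b + c = 1/3
  9a + 3b + c = -5/3
  25a + 5b + c = -35/3
Solving the system yields a = -1, b = 3, c = -5/3.
So f(u) = -u² + 3u - 5/3.
The constant term is -5/3.

-5/3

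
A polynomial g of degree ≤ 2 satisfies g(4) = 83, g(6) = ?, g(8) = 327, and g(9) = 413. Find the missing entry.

185

The 3 known points determine the degree-2 polynomial uniquely.
Write g(s) = as^2 + bs + c. Substituting each data point gives a linear system:
  16a + 4b + c = 83
  64a + 8b + c = 327
  81a + 9b + c = 413
Solving the system yields a = 5, b = 1, c = -1.
So g(s) = 5s² + s - 1.
Then g(6) = 185.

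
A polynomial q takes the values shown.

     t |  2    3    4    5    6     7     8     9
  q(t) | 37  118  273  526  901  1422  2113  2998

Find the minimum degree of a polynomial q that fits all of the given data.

Forward differences of the values at t = 2, 3, 4, 5, 6, 7, 8, 9:
  q  : 37  118  273  526  901  1422  2113  2998
  Δ  : 81  155  253  375  521  691  885
  Δ^2: 74  98  122  146  170  194
  Δ^3: 24  24  24  24  24
  Δ^4: 0  0  0  0
  Δ^5: 0  0  0
  Δ^6: 0  0
  Δ^7: 0
The third differences are constant (24) and nonzero, while all higher differences vanish, so the minimal degree is 3.

3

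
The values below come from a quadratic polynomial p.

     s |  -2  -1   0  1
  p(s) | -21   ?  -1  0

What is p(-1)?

-8

On equispaced nodes a degree-2 polynomial has vanishing third forward difference, so
  - p(-2) + 3·p(-1) - 3·p(0) + p(1) = 0.
Substituting the known values and solving for p(-1):
  3·p(-1) = -24
  p(-1) = -8.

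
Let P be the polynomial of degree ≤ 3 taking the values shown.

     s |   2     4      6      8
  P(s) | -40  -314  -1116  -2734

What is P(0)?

Forward differences of the values at s = 2, 4, 6, 8:
  P  : -40  -314  -1116  -2734
  Δ  : -274  -802  -1618
  Δ^2: -528  -816
  Δ^3: -288
The third differences are constant, confirming degree 3.
Interpolating (Newton forward form) and evaluating at s = 0 gives P(0) = -6.

-6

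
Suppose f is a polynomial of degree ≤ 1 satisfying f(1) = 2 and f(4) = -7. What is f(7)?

-16

Write f(n) = an + b. Substituting each data point gives a linear system:
  a + b = 2
  4a + b = -7
Solving the system yields a = -3, b = 5.
So f(n) = -3n + 5.
Then f(7) = -16.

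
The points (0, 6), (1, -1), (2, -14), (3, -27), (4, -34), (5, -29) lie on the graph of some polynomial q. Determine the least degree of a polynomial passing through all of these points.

3

Forward differences of the values at n = 0, 1, 2, 3, 4, 5:
  q  : 6  -1  -14  -27  -34  -29
  Δ  : -7  -13  -13  -7  5
  Δ^2: -6  0  6  12
  Δ^3: 6  6  6
  Δ^4: 0  0
  Δ^5: 0
The third differences are constant (6) and nonzero, while all higher differences vanish, so the minimal degree is 3.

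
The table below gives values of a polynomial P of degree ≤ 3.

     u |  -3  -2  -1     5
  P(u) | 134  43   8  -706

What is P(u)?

Write P(u) = au^3 + bu^2 + cu + d. Substituting each data point gives a linear system:
  -27a + 9b - 3c + d = 134
  -8a + 4b - 2c + d = 43
  -a + b - c + d = 8
  125a + 25b + 5c + d = -706
Solving the system yields a = -5, b = -2, c = -6, d = -1.
So P(u) = -5u^3 - 2u^2 - 6u - 1.
Check: P(-2) = 43. ✓

P(u) = -5u^3 - 2u^2 - 6u - 1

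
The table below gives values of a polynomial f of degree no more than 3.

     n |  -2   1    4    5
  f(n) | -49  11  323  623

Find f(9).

Using the Lagrange interpolation formula with nodes -2, 1, 4, 5:
  L_0(n) = (n - 1)(n - 4)(n - 5) / -126
  L_1(n) = (n + 2)(n - 4)(n - 5) / 36
  L_2(n) = (n + 2)(n - 1)(n - 5) / -18
  L_3(n) = (n + 2)(n - 1)(n - 4) / 28
Then f(n) = -49·L_0(n) + 11·L_1(n) + 323·L_2(n) + 623·L_3(n).
Expanding and collecting terms gives f(n) = 5n^3 - n^2 + 4n + 3.
Evaluating at n = 9: f(9) = 3603.

3603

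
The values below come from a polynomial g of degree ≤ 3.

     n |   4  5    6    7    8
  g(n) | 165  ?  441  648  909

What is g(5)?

282

The 4 known points determine the degree-3 polynomial uniquely.
Write g(n) = an^3 + bn^2 + cn + d. Substituting each data point gives a linear system:
  64a + 16b + 4c + d = 165
  216a + 36b + 6c + d = 441
  343a + 49b + 7c + d = 648
  512a + 64b + 8c + d = 909
Solving the system yields a = 1, b = 6, c = 2, d = -3.
So g(n) = n³ + 6n² + 2n - 3.
Then g(5) = 282.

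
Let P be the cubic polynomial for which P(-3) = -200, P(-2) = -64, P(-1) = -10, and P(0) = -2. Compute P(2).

Forward differences of the values at x = -3, -2, -1, 0:
  P  : -200  -64  -10  -2
  Δ  : 136  54  8
  Δ^2: -82  -46
  Δ^3: 36
The third differences are constant, confirming degree 3.
Interpolating (Newton forward form) and evaluating at x = 2 gives P(2) = 20.

20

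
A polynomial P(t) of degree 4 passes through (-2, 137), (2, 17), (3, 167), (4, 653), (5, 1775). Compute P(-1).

Using the Lagrange interpolation formula with nodes -2, 2, 3, 4, 5:
  L_0(t) = (t - 2)(t - 3)(t - 4)(t - 5) / 840
  L_1(t) = (t + 2)(t - 3)(t - 4)(t - 5) / -24
  L_2(t) = (t + 2)(t - 2)(t - 4)(t - 5) / 10
  L_3(t) = (t + 2)(t - 2)(t - 3)(t - 5) / -12
  L_4(t) = (t + 2)(t - 2)(t - 3)(t - 4) / 42
Then P(t) = 137·L_0(t) + 17·L_1(t) + 167·L_2(t) + 653·L_3(t) + 1775·L_4(t).
Expanding and collecting terms gives P(t) = 4t^4 - 6t^3 + 2t^2 - 6t + 5.
Evaluating at t = -1: P(-1) = 23.

23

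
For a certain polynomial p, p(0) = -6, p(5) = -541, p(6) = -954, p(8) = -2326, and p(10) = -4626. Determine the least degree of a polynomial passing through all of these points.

3

Divided differences on the nodes 0, 5, 6, 8, 10:
  order 0: -6  -541  -954  -2326  -4626
  order 1: -107  -413  -686  -1150
  order 2: -51  -91  -116
  order 3: -5  -5
  order 4: 0
The order-3 divided differences are all -5 (nonzero) and every higher order vanishes, so the data lies on a polynomial of degree exactly 3.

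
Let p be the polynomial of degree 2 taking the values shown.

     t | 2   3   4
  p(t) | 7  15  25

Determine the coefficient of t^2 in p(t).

1

Write p(t) = at^2 + bt + c. Substituting each data point gives a linear system:
  4a + 2b + c = 7
  9a + 3b + c = 15
  16a + 4b + c = 25
Solving the system yields a = 1, b = 3, c = -3.
So p(t) = t^2 + 3t - 3.
The leading coefficient is 1.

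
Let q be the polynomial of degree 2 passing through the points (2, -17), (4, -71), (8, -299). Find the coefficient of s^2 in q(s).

Write q(s) = as^2 + bs + c. Substituting each data point gives a linear system:
  4a + 2b + c = -17
  16a + 4b + c = -71
  64a + 8b + c = -299
Solving the system yields a = -5, b = 3, c = -3.
So q(s) = -5s^2 + 3s - 3.
The leading coefficient is -5.

-5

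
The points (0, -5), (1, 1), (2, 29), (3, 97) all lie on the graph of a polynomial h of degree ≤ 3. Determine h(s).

Write h(s) = as^3 + bs^2 + cs + d. Substituting each data point gives a linear system:
  d = -5
  a + b + c + d = 1
  8a + 4b + 2c + d = 29
  27a + 9b + 3c + d = 97
Solving the system yields a = 3, b = 2, c = 1, d = -5.
So h(s) = 3s^3 + 2s^2 + s - 5.
Check: h(0) = -5. ✓

h(s) = 3s^3 + 2s^2 + s - 5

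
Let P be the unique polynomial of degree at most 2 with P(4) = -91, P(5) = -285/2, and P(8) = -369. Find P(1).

Write P(x) = ax^2 + bx + c. Substituting each data point gives a linear system:
  16a + 4b + c = -91
  25a + 5b + c = -285/2
  64a + 8b + c = -369
Solving the system yields a = -6, b = 5/2, c = -5.
So P(x) = -6x^2 + (5/2)x - 5.
Then P(1) = -17/2.

-17/2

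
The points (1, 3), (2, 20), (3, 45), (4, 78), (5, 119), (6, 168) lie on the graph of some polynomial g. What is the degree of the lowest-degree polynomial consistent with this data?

2

Forward differences of the values at n = 1, 2, 3, 4, 5, 6:
  g  : 3  20  45  78  119  168
  Δ  : 17  25  33  41  49
  Δ^2: 8  8  8  8
  Δ^3: 0  0  0
  Δ^4: 0  0
  Δ^5: 0
The second differences are constant (8) and nonzero, while all higher differences vanish, so the minimal degree is 2.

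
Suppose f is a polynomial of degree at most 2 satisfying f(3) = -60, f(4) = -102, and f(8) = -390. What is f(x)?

f(x) = -6x^2 - 6

Using the Lagrange interpolation formula with nodes 3, 4, 8:
  L_0(x) = (x - 4)(x - 8) / 5
  L_1(x) = (x - 3)(x - 8) / -4
  L_2(x) = (x - 3)(x - 4) / 20
Then f(x) = -60·L_0(x) - 102·L_1(x) - 390·L_2(x).
Expanding and collecting terms gives f(x) = -6x^2 - 6.
Check: f(3) = -60. ✓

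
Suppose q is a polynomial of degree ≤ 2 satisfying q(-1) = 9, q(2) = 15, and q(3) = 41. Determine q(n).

q(n) = 6n^2 - 4n - 1

Write q(n) = an^2 + bn + c. Substituting each data point gives a linear system:
  a - b + c = 9
  4a + 2b + c = 15
  9a + 3b + c = 41
Solving the system yields a = 6, b = -4, c = -1.
So q(n) = 6n² - 4n - 1.
Check: q(3) = 41. ✓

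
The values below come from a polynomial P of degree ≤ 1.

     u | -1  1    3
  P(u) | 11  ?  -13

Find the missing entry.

-1

The 2 known points determine the degree-1 polynomial uniquely.
Write P(u) = au + b. Substituting each data point gives a linear system:
  -a + b = 11
  3a + b = -13
Solving the system yields a = -6, b = 5.
So P(u) = -6u + 5.
Then P(1) = -1.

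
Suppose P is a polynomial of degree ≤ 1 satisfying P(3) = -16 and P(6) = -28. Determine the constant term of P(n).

Write P(n) = an + b. Substituting each data point gives a linear system:
  3a + b = -16
  6a + b = -28
Solving the system yields a = -4, b = -4.
So P(n) = -4n - 4.
The constant term is -4.

-4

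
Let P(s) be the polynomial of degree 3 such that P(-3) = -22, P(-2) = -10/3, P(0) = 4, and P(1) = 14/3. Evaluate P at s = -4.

Using the Lagrange interpolation formula with nodes -3, -2, 0, 1:
  L_0(s) = (s + 2)s(s - 1) / -12
  L_1(s) = (s + 3)s(s - 1) / 6
  L_2(s) = (s + 3)(s + 2)(s - 1) / -6
  L_3(s) = (s + 3)(s + 2)s / 12
Then P(s) = -22·L_0(s) - 10/3·L_1(s) + 4·L_2(s) + 14/3·L_3(s).
Expanding and collecting terms gives P(s) = s^3 - (1/3)s + 4.
Evaluating at s = -4: P(-4) = -176/3.

-176/3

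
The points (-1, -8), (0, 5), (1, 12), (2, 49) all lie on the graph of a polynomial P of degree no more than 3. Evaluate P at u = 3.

152

Write P(u) = au^3 + bu^2 + cu + d. Substituting each data point gives a linear system:
  -a + b - c + d = -8
  d = 5
  a + b + c + d = 12
  8a + 4b + 2c + d = 49
Solving the system yields a = 6, b = -3, c = 4, d = 5.
So P(u) = 6u^3 - 3u^2 + 4u + 5.
Then P(3) = 152.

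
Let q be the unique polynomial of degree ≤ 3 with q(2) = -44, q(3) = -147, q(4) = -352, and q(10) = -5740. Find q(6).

Write q(u) = au^3 + bu^2 + cu + d. Substituting each data point gives a linear system:
  8a + 4b + 2c + d = -44
  27a + 9b + 3c + d = -147
  64a + 16b + 4c + d = -352
  1000a + 100b + 10c + d = -5740
Solving the system yields a = -6, b = 3, c = -4, d = 0.
So q(u) = -6u^3 + 3u^2 - 4u.
Then q(6) = -1212.

-1212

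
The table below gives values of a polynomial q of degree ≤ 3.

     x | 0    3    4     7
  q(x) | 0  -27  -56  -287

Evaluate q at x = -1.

9

Using the Lagrange interpolation formula with nodes 0, 3, 4, 7:
  L_0(x) = (x - 3)(x - 4)(x - 7) / -84
  L_1(x) = x(x - 4)(x - 7) / 12
  L_2(x) = x(x - 3)(x - 7) / -12
  L_3(x) = x(x - 3)(x - 4) / 84
Then q(x) = 0·L_0(x) - 27·L_1(x) - 56·L_2(x) - 287·L_3(x).
Expanding and collecting terms gives q(x) = -x^3 + 2x^2 - 6x.
Evaluating at x = -1: q(-1) = 9.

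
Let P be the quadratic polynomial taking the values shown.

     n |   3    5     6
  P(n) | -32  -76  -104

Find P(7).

-136

Write P(n) = an^2 + bn + c. Substituting each data point gives a linear system:
  9a + 3b + c = -32
  25a + 5b + c = -76
  36a + 6b + c = -104
Solving the system yields a = -2, b = -6, c = 4.
So P(n) = -2n^2 - 6n + 4.
Then P(7) = -136.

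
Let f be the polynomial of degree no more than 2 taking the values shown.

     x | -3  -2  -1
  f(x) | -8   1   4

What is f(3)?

-44

Forward differences of the values at x = -3, -2, -1:
  f  : -8  1  4
  Δ  : 9  3
  Δ^2: -6
The second differences are constant, confirming degree 2.
Interpolating (Newton forward form) and evaluating at x = 3 gives f(3) = -44.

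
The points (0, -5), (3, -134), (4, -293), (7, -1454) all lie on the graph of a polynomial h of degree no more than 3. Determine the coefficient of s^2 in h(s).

-1

Write h(s) = as^3 + bs^2 + cs + d. Substituting each data point gives a linear system:
  d = -5
  27a + 9b + 3c + d = -134
  64a + 16b + 4c + d = -293
  343a + 49b + 7c + d = -1454
Solving the system yields a = -4, b = -1, c = -4, d = -5.
So h(s) = -4s³ - s² - 4s - 5.
The coefficient of s^2 is -1.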